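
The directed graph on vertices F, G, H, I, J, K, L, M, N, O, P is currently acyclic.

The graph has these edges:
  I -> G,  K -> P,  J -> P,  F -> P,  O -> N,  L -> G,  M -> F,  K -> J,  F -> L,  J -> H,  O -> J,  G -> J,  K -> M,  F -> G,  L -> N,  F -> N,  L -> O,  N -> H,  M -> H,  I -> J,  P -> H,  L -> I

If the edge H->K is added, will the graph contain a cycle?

Adding H→K creates a cycle iff K can already reach H.
Path from K: K → M → H.
So K → … → H → K is a cycle.

Yes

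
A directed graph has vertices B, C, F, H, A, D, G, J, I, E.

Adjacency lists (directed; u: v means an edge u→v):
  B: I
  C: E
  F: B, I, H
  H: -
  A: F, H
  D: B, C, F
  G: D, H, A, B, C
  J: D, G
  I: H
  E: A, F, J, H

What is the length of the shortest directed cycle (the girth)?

For each vertex v, BFS finds the shortest path from v back to v.
The shortest such closed walk is J → D → C → E → J, length 4.

4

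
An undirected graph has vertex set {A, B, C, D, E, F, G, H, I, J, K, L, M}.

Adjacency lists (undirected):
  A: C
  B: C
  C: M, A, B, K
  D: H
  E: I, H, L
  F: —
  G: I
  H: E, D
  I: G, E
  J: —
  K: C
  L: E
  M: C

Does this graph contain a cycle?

No

DFS, tracking each vertex's parent; an edge to a visited non-parent vertex closes a cycle.
Start from H:
visit H (parent –)
  visit E (parent H)
    visit I (parent E)
      visit G (parent I)
        G–I: parent, skip
      I–E: parent, skip
    E–H: parent, skip
    visit L (parent E)
      L–E: parent, skip
  visit D (parent H)
    D–H: parent, skip
visit A (parent –)
  visit C (parent A)
    visit M (parent C)
      M–C: parent, skip
    C–A: parent, skip
    visit B (parent C)
      B–C: parent, skip
    visit K (parent C)
      K–C: parent, skip
visit F (parent –)
visit J (parent –)
No non-parent visited neighbor found — the graph is a forest.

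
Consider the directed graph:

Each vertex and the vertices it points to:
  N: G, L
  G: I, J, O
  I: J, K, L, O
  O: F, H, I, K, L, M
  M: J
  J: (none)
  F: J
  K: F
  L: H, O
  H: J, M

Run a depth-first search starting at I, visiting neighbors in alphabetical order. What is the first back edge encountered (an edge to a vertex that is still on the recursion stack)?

DFS from I (visiting neighbors in alphabetical order); mark gray on enter, black on exit:
I gray
  J gray
  J black
  K gray
    F gray
      F→J: J black — skip
    F black
  K black
  L gray
    H gray
      H→J: J black — skip
      M gray
        M→J: J black — skip
      M black
    H black
    O gray
      O→F: F black — skip
      O→H: H black — skip
      O→I: I is gray → back edge
First back edge: O → I.

O->I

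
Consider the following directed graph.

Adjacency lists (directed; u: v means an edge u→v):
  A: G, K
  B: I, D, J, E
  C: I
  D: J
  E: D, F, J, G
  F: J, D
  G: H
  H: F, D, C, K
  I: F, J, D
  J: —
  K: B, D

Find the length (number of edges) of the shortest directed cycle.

5

For each vertex v, BFS finds the shortest path from v back to v.
The shortest such closed walk is G → H → K → B → E → G, length 5.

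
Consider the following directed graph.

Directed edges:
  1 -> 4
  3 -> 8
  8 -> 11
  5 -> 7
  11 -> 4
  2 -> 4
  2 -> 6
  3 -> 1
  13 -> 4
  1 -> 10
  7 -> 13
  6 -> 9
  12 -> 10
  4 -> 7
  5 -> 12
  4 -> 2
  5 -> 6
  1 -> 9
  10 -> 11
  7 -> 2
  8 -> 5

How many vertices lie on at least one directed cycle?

A vertex is on a directed cycle iff it belongs to a strongly connected component of size ≥ 2 (or has a self-loop).
The vertices on cycles are {2, 4, 7, 13} — 4 in total.

4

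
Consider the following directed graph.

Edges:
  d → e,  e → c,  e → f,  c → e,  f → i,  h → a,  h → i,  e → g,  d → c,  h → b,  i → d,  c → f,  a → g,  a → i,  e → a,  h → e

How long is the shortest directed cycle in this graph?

2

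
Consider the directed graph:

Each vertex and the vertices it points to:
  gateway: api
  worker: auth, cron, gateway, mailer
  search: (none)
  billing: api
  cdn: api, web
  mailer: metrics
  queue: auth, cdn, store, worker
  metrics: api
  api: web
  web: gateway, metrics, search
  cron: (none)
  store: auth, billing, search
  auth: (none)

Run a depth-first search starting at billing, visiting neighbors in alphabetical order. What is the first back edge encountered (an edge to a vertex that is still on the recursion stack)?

DFS from billing (visiting neighbors in alphabetical order); mark gray on enter, black on exit:
billing gray
  api gray
    web gray
      gateway gray
        gateway→api: api is gray → back edge
First back edge: gateway → api.

gateway->api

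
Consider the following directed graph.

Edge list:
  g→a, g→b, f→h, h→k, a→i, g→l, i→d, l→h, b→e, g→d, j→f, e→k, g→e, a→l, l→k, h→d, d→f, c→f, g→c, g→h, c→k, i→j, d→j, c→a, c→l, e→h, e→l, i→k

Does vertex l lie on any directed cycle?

No

l lies on a cycle iff there is a path from l back to itself.
Exploring from l, it never reaches itself; equivalently, its strongly connected component is a singleton.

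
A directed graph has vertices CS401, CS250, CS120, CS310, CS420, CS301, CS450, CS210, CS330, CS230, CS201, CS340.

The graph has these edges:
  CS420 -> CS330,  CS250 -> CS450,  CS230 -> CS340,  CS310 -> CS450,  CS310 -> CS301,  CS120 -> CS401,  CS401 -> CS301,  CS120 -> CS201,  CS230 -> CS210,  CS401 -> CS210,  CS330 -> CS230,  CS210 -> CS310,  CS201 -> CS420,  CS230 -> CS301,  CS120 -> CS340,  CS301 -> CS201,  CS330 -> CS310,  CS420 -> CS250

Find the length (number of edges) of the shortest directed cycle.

5

For each vertex v, BFS finds the shortest path from v back to v.
The shortest such closed walk is CS201 → CS420 → CS330 → CS310 → CS301 → CS201, length 5.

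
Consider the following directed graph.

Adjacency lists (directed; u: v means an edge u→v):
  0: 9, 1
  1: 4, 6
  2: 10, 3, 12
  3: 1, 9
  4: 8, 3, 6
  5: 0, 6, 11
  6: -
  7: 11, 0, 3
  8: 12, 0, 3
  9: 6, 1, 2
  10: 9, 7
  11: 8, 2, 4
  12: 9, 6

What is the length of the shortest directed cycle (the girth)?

3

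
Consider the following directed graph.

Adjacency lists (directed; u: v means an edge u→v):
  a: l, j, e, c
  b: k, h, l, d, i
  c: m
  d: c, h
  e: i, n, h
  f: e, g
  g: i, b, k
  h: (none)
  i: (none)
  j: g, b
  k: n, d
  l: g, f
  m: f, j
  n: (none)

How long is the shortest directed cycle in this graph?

3

For each vertex v, BFS finds the shortest path from v back to v.
The shortest such closed walk is g → b → l → g, length 3.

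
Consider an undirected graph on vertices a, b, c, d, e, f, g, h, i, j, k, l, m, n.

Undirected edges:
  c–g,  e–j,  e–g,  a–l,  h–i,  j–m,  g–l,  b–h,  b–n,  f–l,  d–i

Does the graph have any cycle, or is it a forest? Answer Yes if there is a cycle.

No

DFS, tracking each vertex's parent; an edge to a visited non-parent vertex closes a cycle.
Start from c:
visit c (parent –)
  visit g (parent c)
    visit l (parent g)
      visit f (parent l)
        f–l: parent, skip
      visit a (parent l)
        a–l: parent, skip
      l–g: parent, skip
    visit e (parent g)
      visit j (parent e)
        j–e: parent, skip
        visit m (parent j)
          m–j: parent, skip
      e–g: parent, skip
    g–c: parent, skip
visit b (parent –)
  visit h (parent b)
    visit i (parent h)
      i–h: parent, skip
      visit d (parent i)
        d–i: parent, skip
    h–b: parent, skip
  visit n (parent b)
    n–b: parent, skip
visit k (parent –)
No non-parent visited neighbor found — the graph is a forest.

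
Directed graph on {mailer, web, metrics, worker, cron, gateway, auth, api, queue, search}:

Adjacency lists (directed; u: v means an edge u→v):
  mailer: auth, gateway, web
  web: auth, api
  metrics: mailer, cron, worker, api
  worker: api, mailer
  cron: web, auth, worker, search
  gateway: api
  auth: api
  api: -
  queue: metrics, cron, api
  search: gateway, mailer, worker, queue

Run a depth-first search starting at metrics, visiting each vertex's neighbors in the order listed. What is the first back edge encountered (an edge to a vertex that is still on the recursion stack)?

DFS from metrics (visiting each vertex's neighbors in the order listed); mark gray on enter, black on exit:
metrics gray
  mailer gray
    auth gray
      api gray
      api black
    auth black
    gateway gray
      gateway→api: api black — skip
    gateway black
    web gray
      web→auth: auth black — skip
      web→api: api black — skip
    web black
  mailer black
  cron gray
    cron→web: web black — skip
    cron→auth: auth black — skip
    worker gray
      worker→api: api black — skip
      worker→mailer: mailer black — skip
    worker black
    search gray
      search→gateway: gateway black — skip
      search→mailer: mailer black — skip
      search→worker: worker black — skip
      queue gray
        queue→metrics: metrics is gray → back edge
First back edge: queue → metrics.

queue→metrics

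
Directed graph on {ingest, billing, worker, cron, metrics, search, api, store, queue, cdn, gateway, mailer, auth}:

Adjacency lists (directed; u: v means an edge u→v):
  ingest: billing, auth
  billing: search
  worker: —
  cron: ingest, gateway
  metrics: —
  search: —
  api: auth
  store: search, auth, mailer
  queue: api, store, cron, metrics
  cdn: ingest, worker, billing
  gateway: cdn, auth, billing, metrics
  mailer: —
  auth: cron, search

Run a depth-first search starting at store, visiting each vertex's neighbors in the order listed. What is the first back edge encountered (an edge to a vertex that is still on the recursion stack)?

DFS from store (visiting each vertex's neighbors in the order listed); mark gray on enter, black on exit:
store gray
  search gray
  search black
  auth gray
    cron gray
      ingest gray
        billing gray
          billing→search: search black — skip
        billing black
        ingest→auth: auth is gray → back edge
First back edge: ingest → auth.

ingest→auth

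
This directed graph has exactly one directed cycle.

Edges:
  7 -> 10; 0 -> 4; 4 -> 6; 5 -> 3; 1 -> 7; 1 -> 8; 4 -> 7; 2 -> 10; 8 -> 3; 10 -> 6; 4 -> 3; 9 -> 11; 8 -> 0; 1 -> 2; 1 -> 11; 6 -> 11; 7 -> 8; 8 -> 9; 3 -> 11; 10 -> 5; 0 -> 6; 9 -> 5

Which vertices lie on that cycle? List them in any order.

DFS with gray/black marking from 7:
7 gray
  10 gray
    6 gray
      11 gray
      11 black
    6 black
    5 gray
      3 gray
        3→11: 11 black — skip
      3 black
    5 black
  10 black
  8 gray
    9 gray
      9→11: 11 black — skip
      9→5: 5 black — skip
    9 black
    8→3: 3 black — skip
    0 gray
      0→6: 6 black — skip
      4 gray
        4→3: 3 black — skip
        4→6: 6 black — skip
        4→7: 7 is gray → back edge
Back edge closes the cycle 7 → 8 → 0 → 4 → 7; its vertices are {0, 4, 7, 8}.

0, 4, 7, 8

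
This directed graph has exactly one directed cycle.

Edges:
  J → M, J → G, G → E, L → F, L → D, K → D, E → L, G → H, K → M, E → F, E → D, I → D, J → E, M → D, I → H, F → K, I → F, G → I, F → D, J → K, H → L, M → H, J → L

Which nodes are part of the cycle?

F, H, K, L, M

DFS with gray/black marking from M:
M gray
  H gray
    L gray
      D gray
      D black
      F gray
        F→D: D black — skip
        K gray
          K→M: M is gray → back edge
Back edge closes the cycle M → H → L → F → K → M; its vertices are {F, H, K, L, M}.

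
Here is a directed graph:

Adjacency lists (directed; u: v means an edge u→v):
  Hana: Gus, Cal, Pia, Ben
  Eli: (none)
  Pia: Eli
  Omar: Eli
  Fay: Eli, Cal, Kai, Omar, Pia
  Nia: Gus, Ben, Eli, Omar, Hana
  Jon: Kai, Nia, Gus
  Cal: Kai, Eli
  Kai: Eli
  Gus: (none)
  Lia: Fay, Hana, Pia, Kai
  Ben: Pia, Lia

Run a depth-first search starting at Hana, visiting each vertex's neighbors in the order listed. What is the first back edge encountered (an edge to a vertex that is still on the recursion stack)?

DFS from Hana (visiting each vertex's neighbors in the order listed); mark gray on enter, black on exit:
Hana gray
  Gus gray
  Gus black
  Cal gray
    Kai gray
      Eli gray
      Eli black
    Kai black
    Cal→Eli: Eli black — skip
  Cal black
  Pia gray
    Pia→Eli: Eli black — skip
  Pia black
  Ben gray
    Ben→Pia: Pia black — skip
    Lia gray
      Fay gray
        Fay→Eli: Eli black — skip
        Fay→Cal: Cal black — skip
        Fay→Kai: Kai black — skip
        Omar gray
          Omar→Eli: Eli black — skip
        Omar black
        Fay→Pia: Pia black — skip
      Fay black
      Lia→Hana: Hana is gray → back edge
First back edge: Lia → Hana.

Lia->Hana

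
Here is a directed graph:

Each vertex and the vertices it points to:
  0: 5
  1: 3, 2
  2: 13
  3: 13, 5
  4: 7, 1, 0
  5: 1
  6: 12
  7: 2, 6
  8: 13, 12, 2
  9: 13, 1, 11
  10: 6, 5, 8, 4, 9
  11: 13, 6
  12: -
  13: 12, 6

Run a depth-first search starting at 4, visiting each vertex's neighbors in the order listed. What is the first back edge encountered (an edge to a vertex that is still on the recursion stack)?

5→1

DFS from 4 (visiting each vertex's neighbors in the order listed); mark gray on enter, black on exit:
4 gray
  7 gray
    2 gray
      13 gray
        12 gray
        12 black
        6 gray
          6→12: 12 black — skip
        6 black
      13 black
    2 black
    7→6: 6 black — skip
  7 black
  1 gray
    3 gray
      3→13: 13 black — skip
      5 gray
        5→1: 1 is gray → back edge
First back edge: 5 → 1.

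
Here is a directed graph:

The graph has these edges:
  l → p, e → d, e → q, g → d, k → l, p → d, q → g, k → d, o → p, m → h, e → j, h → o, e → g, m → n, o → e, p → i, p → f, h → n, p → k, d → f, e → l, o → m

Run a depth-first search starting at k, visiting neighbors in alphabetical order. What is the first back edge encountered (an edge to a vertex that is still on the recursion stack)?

p->k

DFS from k (visiting neighbors in alphabetical order); mark gray on enter, black on exit:
k gray
  d gray
    f gray
    f black
  d black
  l gray
    p gray
      p→d: d black — skip
      p→f: f black — skip
      i gray
      i black
      p→k: k is gray → back edge
First back edge: p → k.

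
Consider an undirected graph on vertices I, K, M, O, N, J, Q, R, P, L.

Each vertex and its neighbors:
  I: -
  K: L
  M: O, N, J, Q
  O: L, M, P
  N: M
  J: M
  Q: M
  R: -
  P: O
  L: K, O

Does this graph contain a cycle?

DFS, tracking each vertex's parent; an edge to a visited non-parent vertex closes a cycle.
Start from O:
visit O (parent –)
  visit L (parent O)
    visit K (parent L)
      K–L: parent, skip
    L–O: parent, skip
  visit M (parent O)
    M–O: parent, skip
    visit N (parent M)
      N–M: parent, skip
    visit J (parent M)
      J–M: parent, skip
    visit Q (parent M)
      Q–M: parent, skip
  visit P (parent O)
    P–O: parent, skip
visit I (parent –)
visit R (parent –)
No non-parent visited neighbor found — the graph is a forest.

No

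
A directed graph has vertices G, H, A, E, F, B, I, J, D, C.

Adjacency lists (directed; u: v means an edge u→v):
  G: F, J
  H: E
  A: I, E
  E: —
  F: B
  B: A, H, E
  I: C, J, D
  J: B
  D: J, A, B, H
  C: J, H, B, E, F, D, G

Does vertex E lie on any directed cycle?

E lies on a cycle iff there is a path from E back to itself.
Exploring from E, it never reaches itself; equivalently, its strongly connected component is a singleton.

No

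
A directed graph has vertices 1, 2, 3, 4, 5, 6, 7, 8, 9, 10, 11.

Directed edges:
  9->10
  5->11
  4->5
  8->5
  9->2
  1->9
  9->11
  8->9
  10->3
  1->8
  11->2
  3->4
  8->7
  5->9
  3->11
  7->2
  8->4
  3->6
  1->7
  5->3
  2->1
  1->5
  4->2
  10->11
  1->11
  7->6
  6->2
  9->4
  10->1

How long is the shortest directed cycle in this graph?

3

For each vertex v, BFS finds the shortest path from v back to v.
The shortest such closed walk is 10 → 1 → 9 → 10, length 3.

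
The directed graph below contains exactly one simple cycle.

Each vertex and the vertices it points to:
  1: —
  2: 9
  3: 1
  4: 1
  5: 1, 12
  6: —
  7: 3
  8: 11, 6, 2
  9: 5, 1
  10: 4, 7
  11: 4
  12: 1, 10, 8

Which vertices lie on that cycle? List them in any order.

DFS with gray/black marking from 12:
12 gray
  1 gray
  1 black
  10 gray
    4 gray
      4→1: 1 black — skip
    4 black
    7 gray
      3 gray
        3→1: 1 black — skip
      3 black
    7 black
  10 black
  8 gray
    11 gray
      11→4: 4 black — skip
    11 black
    6 gray
    6 black
    2 gray
      9 gray
        5 gray
          5→1: 1 black — skip
          5→12: 12 is gray → back edge
Back edge closes the cycle 12 → 8 → 2 → 9 → 5 → 12; its vertices are {2, 5, 8, 9, 12}.

2, 5, 8, 9, 12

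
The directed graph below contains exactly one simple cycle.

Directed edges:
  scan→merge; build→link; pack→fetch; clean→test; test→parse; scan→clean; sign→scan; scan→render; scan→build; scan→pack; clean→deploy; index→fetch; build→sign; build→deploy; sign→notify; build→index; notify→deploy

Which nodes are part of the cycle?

scan, sign, build

DFS with gray/black marking from scan:
scan gray
  build gray
    sign gray
      sign→scan: scan is gray → back edge
Back edge closes the cycle scan → build → sign → scan; its vertices are {scan, sign, build}.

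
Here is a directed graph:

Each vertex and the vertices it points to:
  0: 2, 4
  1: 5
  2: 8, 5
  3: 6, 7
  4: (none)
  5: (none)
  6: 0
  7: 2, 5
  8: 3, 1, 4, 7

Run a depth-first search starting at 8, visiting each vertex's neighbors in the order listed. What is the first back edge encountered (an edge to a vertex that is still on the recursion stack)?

2->8

DFS from 8 (visiting each vertex's neighbors in the order listed); mark gray on enter, black on exit:
8 gray
  3 gray
    6 gray
      0 gray
        2 gray
          2→8: 8 is gray → back edge
First back edge: 2 → 8.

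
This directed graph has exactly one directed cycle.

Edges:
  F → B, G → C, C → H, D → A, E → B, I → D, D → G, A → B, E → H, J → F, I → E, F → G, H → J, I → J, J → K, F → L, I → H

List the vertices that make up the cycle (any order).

DFS with gray/black marking from J:
J gray
  F gray
    G gray
      C gray
        H gray
          H→J: J is gray → back edge
Back edge closes the cycle J → F → G → C → H → J; its vertices are {C, F, G, H, J}.

C, F, G, H, J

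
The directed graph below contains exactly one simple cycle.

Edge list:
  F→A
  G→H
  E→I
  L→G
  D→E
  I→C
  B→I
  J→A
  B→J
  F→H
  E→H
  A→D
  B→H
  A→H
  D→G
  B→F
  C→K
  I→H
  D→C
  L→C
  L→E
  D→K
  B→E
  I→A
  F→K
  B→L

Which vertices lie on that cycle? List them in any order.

DFS with gray/black marking from I:
I gray
  C gray
    K gray
    K black
  C black
  H gray
  H black
  A gray
    A→H: H black — skip
    D gray
      E gray
        E→I: I is gray → back edge
Back edge closes the cycle I → A → D → E → I; its vertices are {A, D, E, I}.

A, D, E, I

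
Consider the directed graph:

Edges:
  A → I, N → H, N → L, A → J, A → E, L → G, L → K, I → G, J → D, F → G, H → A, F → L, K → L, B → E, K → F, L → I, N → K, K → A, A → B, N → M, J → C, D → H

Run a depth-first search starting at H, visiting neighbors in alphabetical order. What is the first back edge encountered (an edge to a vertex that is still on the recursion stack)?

DFS from H (visiting neighbors in alphabetical order); mark gray on enter, black on exit:
H gray
  A gray
    B gray
      E gray
      E black
    B black
    A→E: E black — skip
    I gray
      G gray
      G black
    I black
    J gray
      C gray
      C black
      D gray
        D→H: H is gray → back edge
First back edge: D → H.

D→H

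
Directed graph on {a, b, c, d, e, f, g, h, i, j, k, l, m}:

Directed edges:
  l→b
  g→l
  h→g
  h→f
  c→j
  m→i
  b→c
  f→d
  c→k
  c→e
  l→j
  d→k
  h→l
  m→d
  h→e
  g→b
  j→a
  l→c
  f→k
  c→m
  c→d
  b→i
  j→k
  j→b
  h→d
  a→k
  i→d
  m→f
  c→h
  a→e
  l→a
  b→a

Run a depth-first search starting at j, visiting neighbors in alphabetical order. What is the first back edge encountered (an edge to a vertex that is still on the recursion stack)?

DFS from j (visiting neighbors in alphabetical order); mark gray on enter, black on exit:
j gray
  a gray
    e gray
    e black
    k gray
    k black
  a black
  b gray
    b→a: a black — skip
    c gray
      d gray
        d→k: k black — skip
      d black
      c→e: e black — skip
      h gray
        h→d: d black — skip
        h→e: e black — skip
        f gray
          f→d: d black — skip
          f→k: k black — skip
        f black
        g gray
          g→b: b is gray → back edge
First back edge: g → b.

g→b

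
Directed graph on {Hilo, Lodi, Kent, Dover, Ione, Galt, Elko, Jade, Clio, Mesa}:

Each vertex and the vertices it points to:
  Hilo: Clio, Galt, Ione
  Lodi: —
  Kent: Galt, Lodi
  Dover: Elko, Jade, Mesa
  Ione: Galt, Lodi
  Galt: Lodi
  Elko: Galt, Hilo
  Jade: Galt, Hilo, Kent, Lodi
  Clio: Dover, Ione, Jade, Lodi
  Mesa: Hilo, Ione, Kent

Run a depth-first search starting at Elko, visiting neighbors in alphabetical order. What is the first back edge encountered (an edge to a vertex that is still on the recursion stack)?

DFS from Elko (visiting neighbors in alphabetical order); mark gray on enter, black on exit:
Elko gray
  Galt gray
    Lodi gray
    Lodi black
  Galt black
  Hilo gray
    Clio gray
      Dover gray
        Dover→Elko: Elko is gray → back edge
First back edge: Dover → Elko.

Dover→Elko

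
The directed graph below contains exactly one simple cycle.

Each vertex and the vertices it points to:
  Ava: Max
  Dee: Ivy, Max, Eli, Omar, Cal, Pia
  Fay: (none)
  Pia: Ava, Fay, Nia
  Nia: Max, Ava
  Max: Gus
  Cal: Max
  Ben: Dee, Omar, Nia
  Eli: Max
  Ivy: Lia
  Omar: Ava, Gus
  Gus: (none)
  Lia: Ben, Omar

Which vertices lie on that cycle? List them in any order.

Ben, Dee, Ivy, Lia

DFS with gray/black marking from Ben:
Ben gray
  Dee gray
    Ivy gray
      Lia gray
        Lia→Ben: Ben is gray → back edge
Back edge closes the cycle Ben → Dee → Ivy → Lia → Ben; its vertices are {Ben, Dee, Ivy, Lia}.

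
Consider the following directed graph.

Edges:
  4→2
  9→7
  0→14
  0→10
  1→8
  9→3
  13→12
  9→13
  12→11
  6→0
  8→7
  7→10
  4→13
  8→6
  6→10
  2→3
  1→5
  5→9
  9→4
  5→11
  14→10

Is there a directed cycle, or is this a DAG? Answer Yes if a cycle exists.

DFS with white/gray/black marking, starting from 4:
4 gray
  13 gray
    12 gray
      11 gray
      11 black
    12 black
  13 black
  2 gray
    3 gray
    3 black
  2 black
4 black
0 gray
  10 gray
  10 black
  14 gray
    14→10: 10 black — skip
  14 black
0 black
5 gray
  9 gray
    9→4: 4 black — skip
    9→13: 13 black — skip
    9→3: 3 black — skip
    7 gray
      7→10: 10 black — skip
    7 black
  9 black
  5→11: 11 black — skip
5 black
6 gray
  6→0: 0 black — skip
  6→10: 10 black — skip
6 black
1 gray
  1→5: 5 black — skip
  8 gray
    8→7: 7 black — skip
    8→6: 6 black — skip
  8 black
1 black
Every edge goes to a white or black vertex — no back edge, so the graph is acyclic.

No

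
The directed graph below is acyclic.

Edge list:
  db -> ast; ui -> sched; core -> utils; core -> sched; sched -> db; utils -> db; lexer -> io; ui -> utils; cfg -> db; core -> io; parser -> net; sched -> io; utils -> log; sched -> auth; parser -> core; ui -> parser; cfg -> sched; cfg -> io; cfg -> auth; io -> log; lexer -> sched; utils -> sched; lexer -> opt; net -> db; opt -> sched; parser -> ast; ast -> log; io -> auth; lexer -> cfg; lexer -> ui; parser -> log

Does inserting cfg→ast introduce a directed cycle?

No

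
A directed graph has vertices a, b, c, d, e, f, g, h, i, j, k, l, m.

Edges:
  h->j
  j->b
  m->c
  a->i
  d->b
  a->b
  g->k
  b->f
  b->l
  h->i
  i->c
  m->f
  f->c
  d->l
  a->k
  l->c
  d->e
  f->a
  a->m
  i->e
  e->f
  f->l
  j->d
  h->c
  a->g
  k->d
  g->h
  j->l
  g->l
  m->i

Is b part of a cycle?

Yes

b is on a cycle iff b can reach itself via ≥1 edge.
b → f → a → b — yes.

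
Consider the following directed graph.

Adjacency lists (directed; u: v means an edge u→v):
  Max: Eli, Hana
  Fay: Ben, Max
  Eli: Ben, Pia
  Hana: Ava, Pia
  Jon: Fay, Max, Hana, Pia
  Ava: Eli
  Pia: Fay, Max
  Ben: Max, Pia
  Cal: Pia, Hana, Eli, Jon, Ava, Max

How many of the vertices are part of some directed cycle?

A vertex is on a directed cycle iff it belongs to a strongly connected component of size ≥ 2 (or has a self-loop).
The vertices on cycles are {Ava, Ben, Eli, Fay, Max, Pia, Hana} — 7 in total.

7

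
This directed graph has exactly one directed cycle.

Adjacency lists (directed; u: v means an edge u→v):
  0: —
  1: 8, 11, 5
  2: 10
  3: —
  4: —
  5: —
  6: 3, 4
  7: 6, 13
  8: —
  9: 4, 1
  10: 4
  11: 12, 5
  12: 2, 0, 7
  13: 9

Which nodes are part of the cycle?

DFS with gray/black marking from 1:
1 gray
  8 gray
  8 black
  11 gray
    12 gray
      2 gray
        10 gray
          4 gray
          4 black
        10 black
      2 black
      0 gray
      0 black
      7 gray
        6 gray
          3 gray
          3 black
          6→4: 4 black — skip
        6 black
        13 gray
          9 gray
            9→4: 4 black — skip
            9→1: 1 is gray → back edge
Back edge closes the cycle 1 → 11 → 12 → 7 → 13 → 9 → 1; its vertices are {1, 7, 9, 11, 12, 13}.

1, 7, 9, 11, 12, 13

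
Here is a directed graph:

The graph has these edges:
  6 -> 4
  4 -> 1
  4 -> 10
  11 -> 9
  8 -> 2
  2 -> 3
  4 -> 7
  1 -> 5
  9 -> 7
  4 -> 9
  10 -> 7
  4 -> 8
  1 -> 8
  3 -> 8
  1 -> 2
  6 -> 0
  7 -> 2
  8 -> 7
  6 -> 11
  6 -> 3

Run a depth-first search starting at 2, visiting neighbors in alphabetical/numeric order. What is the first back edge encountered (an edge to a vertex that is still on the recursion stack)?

8->2

DFS from 2 (visiting neighbors in alphabetical/numeric order); mark gray on enter, black on exit:
2 gray
  3 gray
    8 gray
      8→2: 2 is gray → back edge
First back edge: 8 → 2.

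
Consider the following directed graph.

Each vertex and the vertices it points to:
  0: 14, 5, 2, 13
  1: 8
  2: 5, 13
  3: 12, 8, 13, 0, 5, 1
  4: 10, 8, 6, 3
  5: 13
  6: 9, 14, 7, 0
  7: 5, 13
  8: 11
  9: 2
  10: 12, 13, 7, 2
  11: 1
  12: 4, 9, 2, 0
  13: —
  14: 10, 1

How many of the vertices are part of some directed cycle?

A vertex is on a directed cycle iff it belongs to a strongly connected component of size ≥ 2 (or has a self-loop).
The vertices on cycles are {0, 1, 3, 4, 6, 8, 10, 11, 12, 14} — 10 in total.

10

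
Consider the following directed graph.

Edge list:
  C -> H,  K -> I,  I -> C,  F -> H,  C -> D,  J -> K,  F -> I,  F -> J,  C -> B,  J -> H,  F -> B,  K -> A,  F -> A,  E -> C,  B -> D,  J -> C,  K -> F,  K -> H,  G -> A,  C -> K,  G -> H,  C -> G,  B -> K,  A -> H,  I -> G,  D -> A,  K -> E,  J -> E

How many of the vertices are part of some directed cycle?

7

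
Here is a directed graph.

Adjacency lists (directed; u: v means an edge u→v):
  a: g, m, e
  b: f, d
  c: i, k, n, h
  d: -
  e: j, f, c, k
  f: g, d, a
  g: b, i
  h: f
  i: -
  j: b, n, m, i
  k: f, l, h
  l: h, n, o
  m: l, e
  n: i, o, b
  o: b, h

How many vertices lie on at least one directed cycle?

A vertex is on a directed cycle iff it belongs to a strongly connected component of size ≥ 2 (or has a self-loop).
The vertices on cycles are {a, b, c, e, f, g, h, j, k, l, m, n, o} — 13 in total.

13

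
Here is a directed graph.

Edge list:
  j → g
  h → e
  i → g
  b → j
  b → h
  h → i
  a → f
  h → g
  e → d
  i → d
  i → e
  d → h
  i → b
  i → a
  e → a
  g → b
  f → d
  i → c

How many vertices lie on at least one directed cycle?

A vertex is on a directed cycle iff it belongs to a strongly connected component of size ≥ 2 (or has a self-loop).
The vertices on cycles are {a, b, d, e, f, g, h, i, j} — 9 in total.

9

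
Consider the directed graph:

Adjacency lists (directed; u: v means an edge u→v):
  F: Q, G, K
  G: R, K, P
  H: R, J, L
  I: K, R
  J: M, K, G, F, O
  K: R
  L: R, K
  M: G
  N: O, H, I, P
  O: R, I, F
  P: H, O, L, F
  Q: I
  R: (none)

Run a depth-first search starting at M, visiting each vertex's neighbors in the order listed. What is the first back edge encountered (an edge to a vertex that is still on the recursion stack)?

J→M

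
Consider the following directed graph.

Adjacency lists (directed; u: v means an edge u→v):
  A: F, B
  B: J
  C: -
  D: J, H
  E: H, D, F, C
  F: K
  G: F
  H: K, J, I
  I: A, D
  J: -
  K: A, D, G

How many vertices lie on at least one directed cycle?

7

A vertex is on a directed cycle iff it belongs to a strongly connected component of size ≥ 2 (or has a self-loop).
The vertices on cycles are {A, D, F, G, H, I, K} — 7 in total.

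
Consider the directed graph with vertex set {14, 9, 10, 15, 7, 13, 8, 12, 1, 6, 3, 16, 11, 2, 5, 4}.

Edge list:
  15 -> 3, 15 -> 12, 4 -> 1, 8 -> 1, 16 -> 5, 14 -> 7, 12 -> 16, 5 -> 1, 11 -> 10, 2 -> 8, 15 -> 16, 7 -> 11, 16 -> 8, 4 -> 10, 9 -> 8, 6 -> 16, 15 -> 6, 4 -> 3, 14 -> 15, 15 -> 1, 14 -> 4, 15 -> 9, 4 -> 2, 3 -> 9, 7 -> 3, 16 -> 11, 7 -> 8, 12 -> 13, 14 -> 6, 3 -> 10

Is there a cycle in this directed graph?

No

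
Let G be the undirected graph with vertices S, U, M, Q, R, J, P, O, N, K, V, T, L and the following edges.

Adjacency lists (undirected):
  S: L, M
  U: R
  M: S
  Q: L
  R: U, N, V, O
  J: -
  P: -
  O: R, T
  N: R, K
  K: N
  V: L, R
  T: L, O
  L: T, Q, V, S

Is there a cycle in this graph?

Yes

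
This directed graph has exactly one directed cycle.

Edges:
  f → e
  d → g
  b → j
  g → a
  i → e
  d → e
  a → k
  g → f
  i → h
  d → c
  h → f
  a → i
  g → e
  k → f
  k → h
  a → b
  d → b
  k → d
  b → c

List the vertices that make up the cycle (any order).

a, d, g, k

DFS with gray/black marking from d:
d gray
  c gray
  c black
  e gray
  e black
  b gray
    b→c: c black — skip
    j gray
    j black
  b black
  g gray
    a gray
      k gray
        k→d: d is gray → back edge
Back edge closes the cycle d → g → a → k → d; its vertices are {a, d, g, k}.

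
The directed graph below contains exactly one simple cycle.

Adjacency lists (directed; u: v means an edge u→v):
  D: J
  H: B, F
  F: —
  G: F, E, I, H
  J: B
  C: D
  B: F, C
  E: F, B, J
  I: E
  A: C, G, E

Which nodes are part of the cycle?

DFS with gray/black marking from C:
C gray
  D gray
    J gray
      B gray
        F gray
        F black
        B→C: C is gray → back edge
Back edge closes the cycle C → D → J → B → C; its vertices are {B, C, D, J}.

B, C, D, J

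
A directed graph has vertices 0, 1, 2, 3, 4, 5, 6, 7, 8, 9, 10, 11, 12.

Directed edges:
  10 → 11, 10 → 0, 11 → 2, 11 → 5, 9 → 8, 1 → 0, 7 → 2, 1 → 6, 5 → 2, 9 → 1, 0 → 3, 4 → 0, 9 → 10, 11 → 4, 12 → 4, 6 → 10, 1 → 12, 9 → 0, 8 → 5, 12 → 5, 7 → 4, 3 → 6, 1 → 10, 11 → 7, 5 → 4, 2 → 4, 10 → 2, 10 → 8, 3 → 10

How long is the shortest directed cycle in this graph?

For each vertex v, BFS finds the shortest path from v back to v.
The shortest such closed walk is 10 → 0 → 3 → 10, length 3.

3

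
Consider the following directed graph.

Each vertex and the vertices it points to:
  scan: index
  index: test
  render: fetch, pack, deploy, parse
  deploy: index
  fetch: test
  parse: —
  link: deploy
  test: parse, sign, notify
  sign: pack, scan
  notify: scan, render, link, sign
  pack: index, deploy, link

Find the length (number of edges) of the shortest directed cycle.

4

For each vertex v, BFS finds the shortest path from v back to v.
The shortest such closed walk is test → notify → render → fetch → test, length 4.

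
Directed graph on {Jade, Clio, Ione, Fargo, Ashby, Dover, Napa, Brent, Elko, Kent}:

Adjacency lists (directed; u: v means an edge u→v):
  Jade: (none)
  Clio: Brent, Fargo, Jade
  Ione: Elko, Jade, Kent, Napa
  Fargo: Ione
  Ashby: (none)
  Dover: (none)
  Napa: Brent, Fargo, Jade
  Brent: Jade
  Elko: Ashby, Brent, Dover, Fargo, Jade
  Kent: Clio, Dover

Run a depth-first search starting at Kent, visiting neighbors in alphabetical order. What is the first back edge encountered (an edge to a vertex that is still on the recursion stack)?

Elko→Fargo

DFS from Kent (visiting neighbors in alphabetical order); mark gray on enter, black on exit:
Kent gray
  Clio gray
    Brent gray
      Jade gray
      Jade black
    Brent black
    Fargo gray
      Ione gray
        Elko gray
          Ashby gray
          Ashby black
          Elko→Brent: Brent black — skip
          Dover gray
          Dover black
          Elko→Fargo: Fargo is gray → back edge
First back edge: Elko → Fargo.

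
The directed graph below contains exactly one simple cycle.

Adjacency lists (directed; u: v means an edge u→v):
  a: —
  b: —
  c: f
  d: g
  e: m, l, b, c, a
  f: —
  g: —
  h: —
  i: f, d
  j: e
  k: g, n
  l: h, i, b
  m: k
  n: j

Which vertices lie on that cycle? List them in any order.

e, j, k, m, n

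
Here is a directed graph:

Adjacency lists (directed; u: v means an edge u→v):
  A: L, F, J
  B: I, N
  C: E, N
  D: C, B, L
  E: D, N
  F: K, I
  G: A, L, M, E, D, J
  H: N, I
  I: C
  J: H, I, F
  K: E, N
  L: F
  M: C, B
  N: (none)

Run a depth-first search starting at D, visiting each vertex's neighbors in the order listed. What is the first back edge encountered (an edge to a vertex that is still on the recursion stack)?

E->D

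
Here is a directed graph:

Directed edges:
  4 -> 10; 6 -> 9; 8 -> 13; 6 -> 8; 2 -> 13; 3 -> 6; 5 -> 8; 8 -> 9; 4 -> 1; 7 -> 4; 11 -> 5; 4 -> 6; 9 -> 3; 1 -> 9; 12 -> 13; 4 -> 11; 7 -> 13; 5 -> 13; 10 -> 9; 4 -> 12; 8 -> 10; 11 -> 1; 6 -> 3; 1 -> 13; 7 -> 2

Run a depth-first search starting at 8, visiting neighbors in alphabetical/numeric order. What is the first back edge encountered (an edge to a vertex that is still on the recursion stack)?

6->3

DFS from 8 (visiting neighbors in alphabetical/numeric order); mark gray on enter, black on exit:
8 gray
  9 gray
    3 gray
      6 gray
        6→3: 3 is gray → back edge
First back edge: 6 → 3.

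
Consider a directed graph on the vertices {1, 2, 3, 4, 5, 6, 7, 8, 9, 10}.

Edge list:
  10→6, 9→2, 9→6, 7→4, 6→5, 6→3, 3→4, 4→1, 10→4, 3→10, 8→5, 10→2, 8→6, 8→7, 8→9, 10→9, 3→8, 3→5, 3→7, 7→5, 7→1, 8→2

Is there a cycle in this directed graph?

Yes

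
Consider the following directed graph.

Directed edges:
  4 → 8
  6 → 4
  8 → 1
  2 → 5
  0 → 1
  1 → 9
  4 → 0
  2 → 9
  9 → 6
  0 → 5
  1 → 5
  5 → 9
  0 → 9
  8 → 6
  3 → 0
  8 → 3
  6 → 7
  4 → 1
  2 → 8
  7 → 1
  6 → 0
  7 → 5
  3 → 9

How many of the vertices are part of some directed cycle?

9

A vertex is on a directed cycle iff it belongs to a strongly connected component of size ≥ 2 (or has a self-loop).
The vertices on cycles are {0, 1, 3, 4, 5, 6, 7, 8, 9} — 9 in total.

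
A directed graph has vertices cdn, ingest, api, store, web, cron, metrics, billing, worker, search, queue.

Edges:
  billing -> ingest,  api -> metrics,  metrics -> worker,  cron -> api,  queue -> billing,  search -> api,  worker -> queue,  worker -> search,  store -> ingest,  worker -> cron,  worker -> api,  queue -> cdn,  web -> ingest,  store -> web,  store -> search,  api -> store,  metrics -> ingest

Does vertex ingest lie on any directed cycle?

No

ingest lies on a cycle iff there is a path from ingest back to itself.
Exploring from ingest, it never reaches itself; equivalently, its strongly connected component is a singleton.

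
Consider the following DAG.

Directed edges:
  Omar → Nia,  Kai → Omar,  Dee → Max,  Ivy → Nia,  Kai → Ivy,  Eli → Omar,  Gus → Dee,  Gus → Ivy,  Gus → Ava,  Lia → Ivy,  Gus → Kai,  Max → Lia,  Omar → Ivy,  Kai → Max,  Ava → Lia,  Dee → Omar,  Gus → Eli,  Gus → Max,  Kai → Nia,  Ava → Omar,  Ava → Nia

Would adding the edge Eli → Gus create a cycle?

Yes

Adding Eli→Gus creates a cycle iff Gus can already reach Eli.
Path from Gus: Gus → Eli.
So Gus → … → Eli → Gus is a cycle.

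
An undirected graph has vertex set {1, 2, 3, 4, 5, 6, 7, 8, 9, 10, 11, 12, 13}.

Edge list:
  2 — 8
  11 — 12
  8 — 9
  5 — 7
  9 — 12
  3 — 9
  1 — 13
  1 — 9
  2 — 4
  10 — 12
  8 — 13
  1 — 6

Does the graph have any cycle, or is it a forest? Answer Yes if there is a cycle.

DFS, tracking each vertex's parent; an edge to a visited non-parent vertex closes a cycle.
Start from 8:
visit 8 (parent –)
  visit 9 (parent 8)
    visit 3 (parent 9)
      3–9: parent, skip
    visit 12 (parent 9)
      12–9: parent, skip
      visit 11 (parent 12)
        11–12: parent, skip
      visit 10 (parent 12)
        10–12: parent, skip
    9–8: parent, skip
    visit 1 (parent 9)
      1–9: parent, skip
      visit 6 (parent 1)
        6–1: parent, skip
      visit 13 (parent 1)
        13–1: parent, skip
        13–8: 8 visited and ≠ parent → cycle
Cycle: 8 – 9 – 1 – 13 – 8.

Yes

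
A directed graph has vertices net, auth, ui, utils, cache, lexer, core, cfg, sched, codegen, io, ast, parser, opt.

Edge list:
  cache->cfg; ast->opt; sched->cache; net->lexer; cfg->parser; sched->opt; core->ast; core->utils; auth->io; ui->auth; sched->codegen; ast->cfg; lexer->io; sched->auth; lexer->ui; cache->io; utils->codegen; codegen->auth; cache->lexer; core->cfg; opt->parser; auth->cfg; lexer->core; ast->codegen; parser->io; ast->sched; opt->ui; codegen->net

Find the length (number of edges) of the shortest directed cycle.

5

For each vertex v, BFS finds the shortest path from v back to v.
The shortest such closed walk is core → ast → codegen → net → lexer → core, length 5.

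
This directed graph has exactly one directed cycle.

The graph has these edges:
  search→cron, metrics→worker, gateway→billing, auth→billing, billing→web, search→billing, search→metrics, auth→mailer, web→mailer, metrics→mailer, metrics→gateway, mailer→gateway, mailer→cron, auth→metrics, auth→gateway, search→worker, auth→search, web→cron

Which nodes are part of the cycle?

DFS with gray/black marking from billing:
billing gray
  web gray
    mailer gray
      gateway gray
        gateway→billing: billing is gray → back edge
Back edge closes the cycle billing → web → mailer → gateway → billing; its vertices are {web, mailer, billing, gateway}.

web, mailer, billing, gateway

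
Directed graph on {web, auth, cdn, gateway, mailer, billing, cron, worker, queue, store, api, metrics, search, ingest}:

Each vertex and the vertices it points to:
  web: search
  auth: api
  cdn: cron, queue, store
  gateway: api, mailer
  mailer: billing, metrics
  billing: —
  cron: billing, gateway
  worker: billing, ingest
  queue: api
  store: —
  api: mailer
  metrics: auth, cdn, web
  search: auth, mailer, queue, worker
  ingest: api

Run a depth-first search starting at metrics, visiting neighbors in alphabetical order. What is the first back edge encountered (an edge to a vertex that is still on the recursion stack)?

mailer→metrics

DFS from metrics (visiting neighbors in alphabetical order); mark gray on enter, black on exit:
metrics gray
  auth gray
    api gray
      mailer gray
        billing gray
        billing black
        mailer→metrics: metrics is gray → back edge
First back edge: mailer → metrics.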